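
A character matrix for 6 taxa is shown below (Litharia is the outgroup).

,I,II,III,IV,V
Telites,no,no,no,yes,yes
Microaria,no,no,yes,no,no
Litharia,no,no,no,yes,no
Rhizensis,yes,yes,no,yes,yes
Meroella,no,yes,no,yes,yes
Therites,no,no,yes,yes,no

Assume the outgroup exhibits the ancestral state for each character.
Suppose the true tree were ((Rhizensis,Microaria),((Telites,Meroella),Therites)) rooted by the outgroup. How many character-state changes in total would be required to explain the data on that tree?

Map each character onto ((Rhizensis,Microaria),((Telites,Meroella),Therites)) (rooted by Litharia) and count the minimum state changes it requires (Fitch parsimony):
I: 1; II: 2; III: 2; IV: 1; V: 2.
Total tree length = 8.

8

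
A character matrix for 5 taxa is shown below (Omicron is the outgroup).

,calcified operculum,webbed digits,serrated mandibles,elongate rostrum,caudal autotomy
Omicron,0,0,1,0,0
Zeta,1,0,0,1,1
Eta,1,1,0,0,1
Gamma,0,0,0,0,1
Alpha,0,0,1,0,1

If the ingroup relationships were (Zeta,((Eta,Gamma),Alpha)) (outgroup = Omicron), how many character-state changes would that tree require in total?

7

Map each character onto (Zeta,((Eta,Gamma),Alpha)) (rooted by Omicron) and count the minimum state changes it requires (Fitch parsimony):
calcified operculum: 2; webbed digits: 1; serrated mandibles: 2; elongate rostrum: 1; caudal autotomy: 1.
Total tree length = 7.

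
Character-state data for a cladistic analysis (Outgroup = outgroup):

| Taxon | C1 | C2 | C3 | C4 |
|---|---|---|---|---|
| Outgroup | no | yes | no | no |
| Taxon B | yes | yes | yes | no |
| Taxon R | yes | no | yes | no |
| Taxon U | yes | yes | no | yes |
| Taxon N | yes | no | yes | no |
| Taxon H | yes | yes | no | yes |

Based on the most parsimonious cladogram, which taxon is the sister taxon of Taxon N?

Taxon R

Character polarity is set by the outgroup: the derived state is whichever differs from the outgroup's state, so for C2 the derived state is 'no', and for the remaining characters it is 'yes'.
All ingroup taxa share the derived state 'yes' for C1; it defines the ingroup but does not resolve relationships within it.
C2 (derived state 'no') is shared by Taxon N and Taxon R — a synapomorphy uniting that clade.
Only Taxon B, Taxon N, and Taxon R show the derived state 'yes' for C3, supporting them as a clade.
C4: derived state 'yes' in Taxon H and Taxon U only — synapomorphy for {Taxon H, Taxon U}.
Most parsimonious ingroup topology: ((Taxon B,(Taxon R,Taxon N)),(Taxon U,Taxon H)).
Taxon N and Taxon R form a cherry on this tree, so they are sister taxa.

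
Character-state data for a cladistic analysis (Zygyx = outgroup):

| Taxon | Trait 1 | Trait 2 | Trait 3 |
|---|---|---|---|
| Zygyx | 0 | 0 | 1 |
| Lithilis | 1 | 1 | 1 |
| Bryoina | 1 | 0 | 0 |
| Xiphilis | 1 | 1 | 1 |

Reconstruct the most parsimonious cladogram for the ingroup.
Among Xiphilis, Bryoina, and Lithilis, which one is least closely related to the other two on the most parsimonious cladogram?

Bryoina

Character polarity is set by the outgroup: the derived state is whichever differs from the outgroup's state, so for Trait 3 the derived state is '0', and for the remaining characters it is '1'.
Trait 1 (derived state '1') is shared by all ingroup taxa — unites the whole ingroup.
Only Lithilis and Xiphilis show the derived state '1' for Trait 2, supporting them as a clade.
Trait 3: derived state '0' in Bryoina only — an autapomorphy, so it tells us nothing about relationships among taxa.
Most parsimonious ingroup topology: ((Lithilis,Xiphilis),Bryoina).
Xiphilis and Lithilis share a more recent common ancestor with each other than either does with Bryoina, so Bryoina is the least closely related of the three.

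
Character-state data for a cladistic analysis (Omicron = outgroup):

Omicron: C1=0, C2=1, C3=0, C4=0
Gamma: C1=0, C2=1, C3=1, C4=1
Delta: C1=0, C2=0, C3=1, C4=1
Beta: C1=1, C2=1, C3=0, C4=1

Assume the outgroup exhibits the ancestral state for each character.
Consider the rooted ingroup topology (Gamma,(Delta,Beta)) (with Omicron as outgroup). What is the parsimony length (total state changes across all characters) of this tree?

Map each character onto (Gamma,(Delta,Beta)) (rooted by Omicron) and count the minimum state changes it requires (Fitch parsimony):
C1: 1; C2: 1; C3: 2; C4: 1.
Total tree length = 5.

5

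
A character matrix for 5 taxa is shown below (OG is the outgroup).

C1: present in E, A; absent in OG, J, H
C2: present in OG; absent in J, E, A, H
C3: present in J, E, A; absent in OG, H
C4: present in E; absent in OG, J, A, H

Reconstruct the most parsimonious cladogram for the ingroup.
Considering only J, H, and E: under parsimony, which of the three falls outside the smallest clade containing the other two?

Character polarity is set by the outgroup: the derived state is whichever differs from the outgroup's state, so for C2 the derived state is 'absent', and for the remaining characters it is 'present'.
C1: derived state 'present' in A and E only — synapomorphy for {A, E}.
C2 (derived state 'absent') is shared by all ingroup taxa — unites the whole ingroup.
C3: derived state 'present' in A, E, and J only — synapomorphy for {A, E, J}.
C4 (derived state 'present') is unique to E (autapomorphy; uninformative for grouping).
Most parsimonious ingroup topology: ((J,(E,A)),H).
J and E share a more recent common ancestor with each other than either does with H, so H is the least closely related of the three.

H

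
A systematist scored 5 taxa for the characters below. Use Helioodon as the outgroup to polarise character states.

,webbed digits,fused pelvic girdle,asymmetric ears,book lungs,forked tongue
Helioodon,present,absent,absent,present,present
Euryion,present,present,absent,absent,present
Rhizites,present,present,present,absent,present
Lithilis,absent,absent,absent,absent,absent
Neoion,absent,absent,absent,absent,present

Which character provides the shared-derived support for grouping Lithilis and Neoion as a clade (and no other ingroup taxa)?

webbed digits

Character polarity is set by the outgroup: the derived state is whichever differs from the outgroup's state, so for webbed digits, book lungs, forked tongue the derived state is 'absent', and for the remaining characters it is 'present'.
webbed digits: derived state 'absent' in Lithilis and Neoion only — synapomorphy for {Lithilis, Neoion}.
fused pelvic girdle: derived state 'present' in Euryion and Rhizites only — synapomorphy for {Euryion, Rhizites}.
asymmetric ears (derived state 'present') is unique to Rhizites (autapomorphy; uninformative for grouping).
All ingroup taxa share the derived state 'absent' for book lungs; it defines the ingroup but does not resolve relationships within it.
forked tongue: derived state 'absent' in Lithilis only — an autapomorphy, so it tells us nothing about relationships among taxa.
Most parsimonious ingroup topology: ((Euryion,Rhizites),(Lithilis,Neoion)).
The clade {Lithilis, Neoion} is supported by webbed digits: its derived state 'absent' occurs in exactly those taxa and in no other taxon (including the outgroup).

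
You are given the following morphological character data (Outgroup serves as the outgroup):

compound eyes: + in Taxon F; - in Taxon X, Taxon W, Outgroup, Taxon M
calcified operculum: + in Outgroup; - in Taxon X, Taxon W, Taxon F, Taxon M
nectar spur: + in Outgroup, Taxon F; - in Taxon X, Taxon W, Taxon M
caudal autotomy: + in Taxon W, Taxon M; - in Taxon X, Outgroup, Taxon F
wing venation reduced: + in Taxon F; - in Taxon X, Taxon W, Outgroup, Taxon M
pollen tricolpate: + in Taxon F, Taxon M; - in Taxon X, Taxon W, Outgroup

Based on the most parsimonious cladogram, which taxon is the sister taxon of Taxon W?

Taxon M

Character polarity is set by the outgroup: the derived state is whichever differs from the outgroup's state, so for calcified operculum, nectar spur the derived state is '-', and for the remaining characters it is '+'.
compound eyes: derived state '+' in Taxon F only — an autapomorphy, so it tells us nothing about relationships among taxa.
calcified operculum (derived state '-') is shared by all ingroup taxa — unites the whole ingroup.
nectar spur: derived state '-' in Taxon M, Taxon W, and Taxon X only — synapomorphy for {Taxon M, Taxon W, Taxon X}.
Only Taxon M and Taxon W show the derived state '+' for caudal autotomy, supporting them as a clade.
wing venation reduced (derived state '+') is unique to Taxon F (autapomorphy; uninformative for grouping).
pollen tricolpate groups Taxon F and Taxon M, which is incompatible with the clades supported by the remaining characters; treating it as convergent (homoplasy) costs fewer steps than any alternative tree.
Most parsimonious ingroup topology: ((Taxon X,(Taxon W,Taxon M)),Taxon F).
Taxon W and Taxon M form a cherry on this tree, so they are sister taxa.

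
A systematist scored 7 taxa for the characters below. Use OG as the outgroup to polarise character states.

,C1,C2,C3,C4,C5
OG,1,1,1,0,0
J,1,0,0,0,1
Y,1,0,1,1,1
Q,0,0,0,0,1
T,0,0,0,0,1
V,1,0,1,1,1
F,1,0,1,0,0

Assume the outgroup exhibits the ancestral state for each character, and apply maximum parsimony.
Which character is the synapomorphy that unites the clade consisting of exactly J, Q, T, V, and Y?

Character polarity is set by the outgroup: the derived state is whichever differs from the outgroup's state, so for C1, C2, C3 the derived state is '0', and for the remaining characters it is '1'.
C1 (derived state '0') is shared by Q and T — a synapomorphy uniting that clade.
All ingroup taxa share the derived state '0' for C2; it defines the ingroup but does not resolve relationships within it.
C3 (derived state '0') is shared by J, Q, and T — a synapomorphy uniting that clade.
C4 (derived state '1') is shared by V and Y — a synapomorphy uniting that clade.
C5 (derived state '1') is shared by J, Q, T, V, and Y — a synapomorphy uniting that clade.
Most parsimonious ingroup topology: (((J,(Q,T)),(Y,V)),F).
The clade {J, Q, T, V, Y} is supported by C5: its derived state '1' occurs in exactly those taxa and in no other taxon (including the outgroup).

C5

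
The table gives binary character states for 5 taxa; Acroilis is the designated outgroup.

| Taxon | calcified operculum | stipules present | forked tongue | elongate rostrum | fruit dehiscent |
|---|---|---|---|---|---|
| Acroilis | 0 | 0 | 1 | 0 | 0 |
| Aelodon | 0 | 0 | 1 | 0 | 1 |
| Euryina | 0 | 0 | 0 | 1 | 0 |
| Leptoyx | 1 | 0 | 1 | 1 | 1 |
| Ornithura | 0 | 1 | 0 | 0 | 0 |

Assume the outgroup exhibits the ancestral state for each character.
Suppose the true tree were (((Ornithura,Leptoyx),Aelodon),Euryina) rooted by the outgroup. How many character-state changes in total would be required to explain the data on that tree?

Map each character onto (((Ornithura,Leptoyx),Aelodon),Euryina) (rooted by Acroilis) and count the minimum state changes it requires (Fitch parsimony):
calcified operculum: 1; stipules present: 1; forked tongue: 2; elongate rostrum: 2; fruit dehiscent: 2.
Total tree length = 8.

8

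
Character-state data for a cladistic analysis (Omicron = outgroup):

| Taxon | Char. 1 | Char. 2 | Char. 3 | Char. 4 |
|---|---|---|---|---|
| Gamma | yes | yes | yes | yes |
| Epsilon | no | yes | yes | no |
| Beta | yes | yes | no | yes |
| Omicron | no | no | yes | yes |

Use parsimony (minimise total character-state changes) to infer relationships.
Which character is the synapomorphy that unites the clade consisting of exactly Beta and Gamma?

Character polarity is set by the outgroup: the derived state is whichever differs from the outgroup's state, so for Char. 3, Char. 4 the derived state is 'no', and for the remaining characters it is 'yes'.
Only Beta and Gamma show the derived state 'yes' for Char. 1, supporting them as a clade.
All ingroup taxa share the derived state 'yes' for Char. 2; it defines the ingroup but does not resolve relationships within it.
Char. 3 (derived state 'no') is unique to Beta (autapomorphy; uninformative for grouping).
Char. 4 (derived state 'no') is unique to Epsilon (autapomorphy; uninformative for grouping).
Most parsimonious ingroup topology: ((Gamma,Beta),Epsilon).
The clade {Beta, Gamma} is supported by Char. 1: its derived state 'yes' occurs in exactly those taxa and in no other taxon (including the outgroup).

Char. 1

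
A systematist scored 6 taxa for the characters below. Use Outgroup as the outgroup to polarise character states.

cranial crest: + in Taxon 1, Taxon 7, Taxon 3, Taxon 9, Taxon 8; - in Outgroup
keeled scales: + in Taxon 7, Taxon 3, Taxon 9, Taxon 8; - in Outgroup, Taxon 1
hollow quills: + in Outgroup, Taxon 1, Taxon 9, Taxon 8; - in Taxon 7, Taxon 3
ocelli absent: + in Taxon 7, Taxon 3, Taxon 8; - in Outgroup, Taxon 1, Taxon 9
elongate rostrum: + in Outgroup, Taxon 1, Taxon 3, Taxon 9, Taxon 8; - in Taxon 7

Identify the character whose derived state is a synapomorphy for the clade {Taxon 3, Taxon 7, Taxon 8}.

ocelli absent

Character polarity is set by the outgroup: the derived state is whichever differs from the outgroup's state, so for hollow quills, elongate rostrum the derived state is '-', and for the remaining characters it is '+'.
All ingroup taxa share the derived state '+' for cranial crest; it defines the ingroup but does not resolve relationships within it.
Only Taxon 3, Taxon 7, Taxon 8, and Taxon 9 show the derived state '+' for keeled scales, supporting them as a clade.
Only Taxon 3 and Taxon 7 show the derived state '-' for hollow quills, supporting them as a clade.
ocelli absent (derived state '+') is shared by Taxon 3, Taxon 7, and Taxon 8 — a synapomorphy uniting that clade.
elongate rostrum (derived state '-') is unique to Taxon 7 (autapomorphy; uninformative for grouping).
Most parsimonious ingroup topology: (Taxon 1,(((Taxon 7,Taxon 3),Taxon 8),Taxon 9)).
The clade {Taxon 3, Taxon 7, Taxon 8} is supported by ocelli absent: its derived state '+' occurs in exactly those taxa and in no other taxon (including the outgroup).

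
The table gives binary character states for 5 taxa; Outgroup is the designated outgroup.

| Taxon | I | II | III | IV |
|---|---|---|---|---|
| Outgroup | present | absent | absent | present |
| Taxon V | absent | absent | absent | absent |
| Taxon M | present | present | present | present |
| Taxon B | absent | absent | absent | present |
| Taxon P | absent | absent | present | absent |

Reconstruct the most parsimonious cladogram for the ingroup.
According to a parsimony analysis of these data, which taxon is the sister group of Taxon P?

Taxon V

Character polarity is set by the outgroup: the derived state is whichever differs from the outgroup's state, so for I, IV the derived state is 'absent', and for the remaining characters it is 'present'.
I (derived state 'absent') is shared by Taxon B, Taxon P, and Taxon V — a synapomorphy uniting that clade.
II (derived state 'present') is unique to Taxon M (autapomorphy; uninformative for grouping).
III (state 'present') occurs in Taxon M and Taxon P but conflicts with the nesting implied by the other characters — most parsimoniously interpreted as homoplasy.
Only Taxon P and Taxon V show the derived state 'absent' for IV, supporting them as a clade.
Most parsimonious ingroup topology: (((Taxon V,Taxon P),Taxon B),Taxon M).
Taxon P and Taxon V form a cherry on this tree, so they are sister taxa.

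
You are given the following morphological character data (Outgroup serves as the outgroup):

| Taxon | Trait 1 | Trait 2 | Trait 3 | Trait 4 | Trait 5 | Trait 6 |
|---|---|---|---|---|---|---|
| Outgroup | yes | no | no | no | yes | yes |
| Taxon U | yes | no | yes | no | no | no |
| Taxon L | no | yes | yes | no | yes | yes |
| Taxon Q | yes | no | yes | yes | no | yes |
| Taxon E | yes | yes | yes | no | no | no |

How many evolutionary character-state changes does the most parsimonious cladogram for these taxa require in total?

7

Character polarity is set by the outgroup: the derived state is whichever differs from the outgroup's state, so for Trait 1, Trait 5, Trait 6 the derived state is 'no', and for the remaining characters it is 'yes'.
Trait 1: derived state 'no' in Taxon L only — an autapomorphy, so it tells us nothing about relationships among taxa.
Trait 2 (state 'yes') occurs in Taxon E and Taxon L but conflicts with the nesting implied by the other characters — most parsimoniously interpreted as homoplasy.
All ingroup taxa share the derived state 'yes' for Trait 3; it defines the ingroup but does not resolve relationships within it.
Trait 4: derived state 'yes' in Taxon Q only — an autapomorphy, so it tells us nothing about relationships among taxa.
Only Taxon E, Taxon Q, and Taxon U show the derived state 'no' for Trait 5, supporting them as a clade.
Trait 6 (derived state 'no') is shared by Taxon E and Taxon U — a synapomorphy uniting that clade.
Most parsimonious ingroup topology: (((Taxon U,Taxon E),Taxon Q),Taxon L).
Changes per character on this tree: Trait 1: 1; Trait 2: 2; Trait 3: 1; Trait 4: 1; Trait 5: 1; Trait 6: 1.
Total = 7.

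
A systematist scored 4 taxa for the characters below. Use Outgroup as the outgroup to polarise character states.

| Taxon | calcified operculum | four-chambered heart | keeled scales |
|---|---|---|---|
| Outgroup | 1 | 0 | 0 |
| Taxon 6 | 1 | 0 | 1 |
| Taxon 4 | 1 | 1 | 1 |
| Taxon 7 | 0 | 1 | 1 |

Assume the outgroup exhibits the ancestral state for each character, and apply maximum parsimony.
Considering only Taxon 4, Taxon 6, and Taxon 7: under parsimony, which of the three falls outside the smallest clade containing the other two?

Character polarity is set by the outgroup: the derived state is whichever differs from the outgroup's state, so for calcified operculum the derived state is '0', and for the remaining characters it is '1'.
calcified operculum (derived state '0') is unique to Taxon 7 (autapomorphy; uninformative for grouping).
Only Taxon 4 and Taxon 7 show the derived state '1' for four-chambered heart, supporting them as a clade.
keeled scales (derived state '1') is shared by all ingroup taxa — unites the whole ingroup.
Most parsimonious ingroup topology: (Taxon 6,(Taxon 4,Taxon 7)).
Taxon 7 and Taxon 4 share a more recent common ancestor with each other than either does with Taxon 6, so Taxon 6 is the least closely related of the three.

Taxon 6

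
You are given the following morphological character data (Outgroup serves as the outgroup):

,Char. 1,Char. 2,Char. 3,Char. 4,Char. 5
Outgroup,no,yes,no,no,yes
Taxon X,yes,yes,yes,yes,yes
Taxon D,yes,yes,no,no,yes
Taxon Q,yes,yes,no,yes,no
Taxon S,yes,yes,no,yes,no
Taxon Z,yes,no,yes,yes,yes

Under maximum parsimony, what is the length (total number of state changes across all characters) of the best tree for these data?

5

Character polarity is set by the outgroup: the derived state is whichever differs from the outgroup's state, so for Char. 2, Char. 5 the derived state is 'no', and for the remaining characters it is 'yes'.
All ingroup taxa share the derived state 'yes' for Char. 1; it defines the ingroup but does not resolve relationships within it.
Char. 2 (derived state 'no') is unique to Taxon Z (autapomorphy; uninformative for grouping).
Char. 3 (derived state 'yes') is shared by Taxon X and Taxon Z — a synapomorphy uniting that clade.
Char. 4: derived state 'yes' in Taxon Q, Taxon S, Taxon X, and Taxon Z only — synapomorphy for {Taxon Q, Taxon S, Taxon X, Taxon Z}.
Char. 5: derived state 'no' in Taxon Q and Taxon S only — synapomorphy for {Taxon Q, Taxon S}.
Most parsimonious ingroup topology: (((Taxon X,Taxon Z),(Taxon Q,Taxon S)),Taxon D).
Changes per character on this tree: Char. 1: 1; Char. 2: 1; Char. 3: 1; Char. 4: 1; Char. 5: 1.
Total = 5.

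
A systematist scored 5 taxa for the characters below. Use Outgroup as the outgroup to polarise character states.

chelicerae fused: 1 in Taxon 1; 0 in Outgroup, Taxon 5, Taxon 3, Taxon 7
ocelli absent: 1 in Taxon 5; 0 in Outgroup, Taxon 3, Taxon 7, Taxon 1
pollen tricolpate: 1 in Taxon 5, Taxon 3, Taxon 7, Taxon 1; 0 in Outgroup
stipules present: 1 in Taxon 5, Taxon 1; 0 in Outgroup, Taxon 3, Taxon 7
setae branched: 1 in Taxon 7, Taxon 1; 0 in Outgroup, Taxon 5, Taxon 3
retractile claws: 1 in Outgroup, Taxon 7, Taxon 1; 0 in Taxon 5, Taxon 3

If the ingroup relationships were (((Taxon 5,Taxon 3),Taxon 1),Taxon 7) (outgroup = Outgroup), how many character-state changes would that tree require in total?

Map each character onto (((Taxon 5,Taxon 3),Taxon 1),Taxon 7) (rooted by Outgroup) and count the minimum state changes it requires (Fitch parsimony):
chelicerae fused: 1; ocelli absent: 1; pollen tricolpate: 1; stipules present: 2; setae branched: 2; retractile claws: 1.
Total tree length = 8.

8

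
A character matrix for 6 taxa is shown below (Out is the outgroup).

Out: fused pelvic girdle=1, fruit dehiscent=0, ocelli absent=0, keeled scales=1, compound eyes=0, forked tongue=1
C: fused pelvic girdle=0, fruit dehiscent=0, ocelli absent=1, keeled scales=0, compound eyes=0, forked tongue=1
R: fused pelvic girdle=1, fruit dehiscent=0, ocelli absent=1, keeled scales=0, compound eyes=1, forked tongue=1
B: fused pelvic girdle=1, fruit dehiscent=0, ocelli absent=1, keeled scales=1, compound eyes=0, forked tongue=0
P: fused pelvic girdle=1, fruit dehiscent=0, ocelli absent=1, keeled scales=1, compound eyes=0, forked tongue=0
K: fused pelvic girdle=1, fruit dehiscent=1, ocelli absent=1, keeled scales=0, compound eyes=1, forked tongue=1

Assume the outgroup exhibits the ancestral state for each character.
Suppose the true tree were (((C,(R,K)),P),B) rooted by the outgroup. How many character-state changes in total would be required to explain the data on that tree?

Map each character onto (((C,(R,K)),P),B) (rooted by Out) and count the minimum state changes it requires (Fitch parsimony):
fused pelvic girdle: 1; fruit dehiscent: 1; ocelli absent: 1; keeled scales: 1; compound eyes: 1; forked tongue: 2.
Total tree length = 7.

7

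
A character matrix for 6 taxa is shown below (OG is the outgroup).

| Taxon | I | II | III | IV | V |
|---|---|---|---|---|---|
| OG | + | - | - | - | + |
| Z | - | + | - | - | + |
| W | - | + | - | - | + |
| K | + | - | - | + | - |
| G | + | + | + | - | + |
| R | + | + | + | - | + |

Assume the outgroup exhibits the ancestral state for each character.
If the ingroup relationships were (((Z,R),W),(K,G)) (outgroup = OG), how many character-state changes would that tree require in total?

Map each character onto (((Z,R),W),(K,G)) (rooted by OG) and count the minimum state changes it requires (Fitch parsimony):
I: 2; II: 2; III: 2; IV: 1; V: 1.
Total tree length = 8.

8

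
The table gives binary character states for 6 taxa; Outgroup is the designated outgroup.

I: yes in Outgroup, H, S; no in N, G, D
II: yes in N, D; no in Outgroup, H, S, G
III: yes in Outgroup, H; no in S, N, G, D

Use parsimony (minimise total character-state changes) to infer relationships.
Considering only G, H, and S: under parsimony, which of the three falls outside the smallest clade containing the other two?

H

Character polarity is set by the outgroup: the derived state is whichever differs from the outgroup's state, so for I, III the derived state is 'no', and for the remaining characters it is 'yes'.
I (derived state 'no') is shared by D, G, and N — a synapomorphy uniting that clade.
II: derived state 'yes' in D and N only — synapomorphy for {D, N}.
III: derived state 'no' in D, G, N, and S only — synapomorphy for {D, G, N, S}.
Most parsimonious ingroup topology: (H,(S,((N,D),G))).
S and G share a more recent common ancestor with each other than either does with H, so H is the least closely related of the three.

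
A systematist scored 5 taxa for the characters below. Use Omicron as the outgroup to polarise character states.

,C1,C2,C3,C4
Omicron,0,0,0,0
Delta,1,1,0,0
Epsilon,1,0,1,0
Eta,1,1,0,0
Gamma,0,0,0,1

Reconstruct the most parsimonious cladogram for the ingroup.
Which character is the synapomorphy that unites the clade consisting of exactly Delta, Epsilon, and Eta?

The outgroup has state '0' for every character, so '1' is the derived state throughout.
C1 (derived state '1') is shared by Delta, Epsilon, and Eta — a synapomorphy uniting that clade.
C2: derived state '1' in Delta and Eta only — synapomorphy for {Delta, Eta}.
C3: derived state '1' in Epsilon only — an autapomorphy, so it tells us nothing about relationships among taxa.
C4: derived state '1' in Gamma only — an autapomorphy, so it tells us nothing about relationships among taxa.
Most parsimonious ingroup topology: (((Delta,Eta),Epsilon),Gamma).
The clade {Delta, Epsilon, Eta} is supported by C1: its derived state '1' occurs in exactly those taxa and in no other taxon (including the outgroup).

C1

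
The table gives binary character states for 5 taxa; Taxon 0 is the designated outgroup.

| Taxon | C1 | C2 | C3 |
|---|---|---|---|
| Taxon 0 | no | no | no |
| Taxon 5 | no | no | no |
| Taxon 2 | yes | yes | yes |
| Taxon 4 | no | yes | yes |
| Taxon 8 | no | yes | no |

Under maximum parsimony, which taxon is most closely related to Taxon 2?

The outgroup has state 'no' for every character, so 'yes' is the derived state throughout.
C1 (derived state 'yes') is unique to Taxon 2 (autapomorphy; uninformative for grouping).
Only Taxon 2, Taxon 4, and Taxon 8 show the derived state 'yes' for C2, supporting them as a clade.
Only Taxon 2 and Taxon 4 show the derived state 'yes' for C3, supporting them as a clade.
Most parsimonious ingroup topology: (Taxon 5,((Taxon 2,Taxon 4),Taxon 8)).
Taxon 2 and Taxon 4 form a cherry on this tree, so they are sister taxa.

Taxon 4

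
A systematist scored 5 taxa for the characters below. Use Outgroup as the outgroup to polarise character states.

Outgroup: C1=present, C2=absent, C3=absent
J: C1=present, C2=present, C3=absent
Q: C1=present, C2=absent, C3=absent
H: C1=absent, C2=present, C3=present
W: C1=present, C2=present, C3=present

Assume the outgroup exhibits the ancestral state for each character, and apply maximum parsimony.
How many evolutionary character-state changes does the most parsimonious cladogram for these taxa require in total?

3

Character polarity is set by the outgroup: the derived state is whichever differs from the outgroup's state, so for C1 the derived state is 'absent', and for the remaining characters it is 'present'.
C1 (derived state 'absent') is unique to H (autapomorphy; uninformative for grouping).
Only H, J, and W show the derived state 'present' for C2, supporting them as a clade.
C3: derived state 'present' in H and W only — synapomorphy for {H, W}.
Most parsimonious ingroup topology: ((J,(H,W)),Q).
Changes per character on this tree: C1: 1; C2: 1; C3: 1.
Total = 3.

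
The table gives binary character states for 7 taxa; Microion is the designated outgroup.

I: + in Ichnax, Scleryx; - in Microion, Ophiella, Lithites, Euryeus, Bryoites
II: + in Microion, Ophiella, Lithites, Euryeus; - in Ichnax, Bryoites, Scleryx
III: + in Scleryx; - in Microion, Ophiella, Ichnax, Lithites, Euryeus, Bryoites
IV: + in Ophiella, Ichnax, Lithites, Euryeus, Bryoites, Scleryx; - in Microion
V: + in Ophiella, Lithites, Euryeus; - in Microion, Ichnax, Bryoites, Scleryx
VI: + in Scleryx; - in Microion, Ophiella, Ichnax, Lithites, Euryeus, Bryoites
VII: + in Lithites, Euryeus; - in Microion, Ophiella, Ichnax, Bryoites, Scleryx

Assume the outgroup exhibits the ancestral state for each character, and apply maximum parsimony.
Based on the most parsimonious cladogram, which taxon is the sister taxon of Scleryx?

Character polarity is set by the outgroup: the derived state is whichever differs from the outgroup's state, so for II the derived state is '-', and for the remaining characters it is '+'.
I: derived state '+' in Ichnax and Scleryx only — synapomorphy for {Ichnax, Scleryx}.
Only Bryoites, Ichnax, and Scleryx show the derived state '-' for II, supporting them as a clade.
III: derived state '+' in Scleryx only — an autapomorphy, so it tells us nothing about relationships among taxa.
All ingroup taxa share the derived state '+' for IV; it defines the ingroup but does not resolve relationships within it.
Only Euryeus, Lithites, and Ophiella show the derived state '+' for V, supporting them as a clade.
VI: derived state '+' in Scleryx only — an autapomorphy, so it tells us nothing about relationships among taxa.
VII: derived state '+' in Euryeus and Lithites only — synapomorphy for {Euryeus, Lithites}.
Most parsimonious ingroup topology: ((Ophiella,(Lithites,Euryeus)),((Ichnax,Scleryx),Bryoites)).
Scleryx and Ichnax form a cherry on this tree, so they are sister taxa.

Ichnax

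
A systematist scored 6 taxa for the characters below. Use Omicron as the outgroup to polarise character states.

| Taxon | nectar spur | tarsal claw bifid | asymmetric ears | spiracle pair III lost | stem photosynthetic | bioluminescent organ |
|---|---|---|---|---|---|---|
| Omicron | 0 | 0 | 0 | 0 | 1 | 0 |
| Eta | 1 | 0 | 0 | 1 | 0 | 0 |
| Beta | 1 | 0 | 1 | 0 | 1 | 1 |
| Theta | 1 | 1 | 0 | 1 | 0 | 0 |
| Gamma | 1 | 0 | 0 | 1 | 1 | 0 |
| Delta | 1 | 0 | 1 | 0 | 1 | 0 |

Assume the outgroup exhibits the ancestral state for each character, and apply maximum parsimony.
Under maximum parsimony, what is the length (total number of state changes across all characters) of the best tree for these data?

6

Character polarity is set by the outgroup: the derived state is whichever differs from the outgroup's state, so for stem photosynthetic the derived state is '0', and for the remaining characters it is '1'.
All ingroup taxa share the derived state '1' for nectar spur; it defines the ingroup but does not resolve relationships within it.
tarsal claw bifid: derived state '1' in Theta only — an autapomorphy, so it tells us nothing about relationships among taxa.
asymmetric ears: derived state '1' in Beta and Delta only — synapomorphy for {Beta, Delta}.
spiracle pair III lost: derived state '1' in Eta, Gamma, and Theta only — synapomorphy for {Eta, Gamma, Theta}.
stem photosynthetic: derived state '0' in Eta and Theta only — synapomorphy for {Eta, Theta}.
bioluminescent organ: derived state '1' in Beta only — an autapomorphy, so it tells us nothing about relationships among taxa.
Most parsimonious ingroup topology: (((Eta,Theta),Gamma),(Beta,Delta)).
Changes per character on this tree: nectar spur: 1; tarsal claw bifid: 1; asymmetric ears: 1; spiracle pair III lost: 1; stem photosynthetic: 1; bioluminescent organ: 1.
Total = 6.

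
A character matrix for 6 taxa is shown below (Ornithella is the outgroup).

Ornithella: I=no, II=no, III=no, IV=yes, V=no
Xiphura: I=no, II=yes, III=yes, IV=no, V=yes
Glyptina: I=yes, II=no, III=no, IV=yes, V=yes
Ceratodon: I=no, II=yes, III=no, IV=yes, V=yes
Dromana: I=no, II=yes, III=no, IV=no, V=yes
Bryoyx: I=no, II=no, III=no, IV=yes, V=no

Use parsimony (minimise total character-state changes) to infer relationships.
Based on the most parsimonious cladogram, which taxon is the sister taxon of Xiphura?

Character polarity is set by the outgroup: the derived state is whichever differs from the outgroup's state, so for IV the derived state is 'no', and for the remaining characters it is 'yes'.
I: derived state 'yes' in Glyptina only — an autapomorphy, so it tells us nothing about relationships among taxa.
II (derived state 'yes') is shared by Ceratodon, Dromana, and Xiphura — a synapomorphy uniting that clade.
III (derived state 'yes') is unique to Xiphura (autapomorphy; uninformative for grouping).
Only Dromana and Xiphura show the derived state 'no' for IV, supporting them as a clade.
V: derived state 'yes' in Ceratodon, Dromana, Glyptina, and Xiphura only — synapomorphy for {Ceratodon, Dromana, Glyptina, Xiphura}.
Most parsimonious ingroup topology: ((((Xiphura,Dromana),Ceratodon),Glyptina),Bryoyx).
Xiphura and Dromana form a cherry on this tree, so they are sister taxa.

Dromana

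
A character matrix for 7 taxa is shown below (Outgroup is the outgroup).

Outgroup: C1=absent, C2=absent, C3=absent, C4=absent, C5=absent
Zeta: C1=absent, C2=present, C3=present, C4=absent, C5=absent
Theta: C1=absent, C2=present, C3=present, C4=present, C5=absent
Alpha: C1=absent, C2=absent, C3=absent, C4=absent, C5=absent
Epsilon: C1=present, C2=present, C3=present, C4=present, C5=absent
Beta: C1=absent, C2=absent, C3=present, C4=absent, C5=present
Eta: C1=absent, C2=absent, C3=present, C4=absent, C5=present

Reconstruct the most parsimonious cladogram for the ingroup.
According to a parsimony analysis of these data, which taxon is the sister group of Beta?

Eta

The outgroup has state 'absent' for every character, so 'present' is the derived state throughout.
C1 (derived state 'present') is unique to Epsilon (autapomorphy; uninformative for grouping).
C2 (derived state 'present') is shared by Epsilon, Theta, and Zeta — a synapomorphy uniting that clade.
C3 (derived state 'present') is shared by Beta, Epsilon, Eta, Theta, and Zeta — a synapomorphy uniting that clade.
C4 (derived state 'present') is shared by Epsilon and Theta — a synapomorphy uniting that clade.
C5: derived state 'present' in Beta and Eta only — synapomorphy for {Beta, Eta}.
Most parsimonious ingroup topology: (((Zeta,(Theta,Epsilon)),(Beta,Eta)),Alpha).
Beta and Eta form a cherry on this tree, so they are sister taxa.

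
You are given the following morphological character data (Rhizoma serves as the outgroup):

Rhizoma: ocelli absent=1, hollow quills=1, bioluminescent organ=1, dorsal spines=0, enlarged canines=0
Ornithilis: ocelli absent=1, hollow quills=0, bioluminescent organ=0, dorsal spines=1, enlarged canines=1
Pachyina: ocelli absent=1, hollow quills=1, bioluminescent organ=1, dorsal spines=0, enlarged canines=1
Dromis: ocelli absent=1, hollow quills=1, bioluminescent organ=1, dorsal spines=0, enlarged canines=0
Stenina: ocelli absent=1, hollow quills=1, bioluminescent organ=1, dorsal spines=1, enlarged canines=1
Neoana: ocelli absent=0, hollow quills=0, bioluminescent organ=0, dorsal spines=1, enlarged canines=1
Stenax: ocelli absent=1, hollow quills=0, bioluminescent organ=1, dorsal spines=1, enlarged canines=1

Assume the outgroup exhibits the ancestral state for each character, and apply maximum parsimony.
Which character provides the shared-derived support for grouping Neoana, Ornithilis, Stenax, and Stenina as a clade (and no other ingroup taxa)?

Character polarity is set by the outgroup: the derived state is whichever differs from the outgroup's state, so for ocelli absent, hollow quills, bioluminescent organ the derived state is '0', and for the remaining characters it is '1'.
ocelli absent: derived state '0' in Neoana only — an autapomorphy, so it tells us nothing about relationships among taxa.
hollow quills (derived state '0') is shared by Neoana, Ornithilis, and Stenax — a synapomorphy uniting that clade.
Only Neoana and Ornithilis show the derived state '0' for bioluminescent organ, supporting them as a clade.
dorsal spines (derived state '1') is shared by Neoana, Ornithilis, Stenax, and Stenina — a synapomorphy uniting that clade.
enlarged canines: derived state '1' in Neoana, Ornithilis, Pachyina, Stenax, and Stenina only — synapomorphy for {Neoana, Ornithilis, Pachyina, Stenax, Stenina}.
Most parsimonious ingroup topology: (((((Ornithilis,Neoana),Stenax),Stenina),Pachyina),Dromis).
The clade {Neoana, Ornithilis, Stenax, Stenina} is supported by dorsal spines: its derived state '1' occurs in exactly those taxa and in no other taxon (including the outgroup).

dorsal spines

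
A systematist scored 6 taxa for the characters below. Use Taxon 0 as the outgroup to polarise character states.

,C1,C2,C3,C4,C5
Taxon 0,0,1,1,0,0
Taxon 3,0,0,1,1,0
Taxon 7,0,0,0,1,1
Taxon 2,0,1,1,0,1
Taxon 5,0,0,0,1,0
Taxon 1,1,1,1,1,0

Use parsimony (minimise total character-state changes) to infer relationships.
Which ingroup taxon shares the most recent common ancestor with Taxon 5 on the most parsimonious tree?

Character polarity is set by the outgroup: the derived state is whichever differs from the outgroup's state, so for C2, C3 the derived state is '0', and for the remaining characters it is '1'.
C1 (derived state '1') is unique to Taxon 1 (autapomorphy; uninformative for grouping).
C2 (derived state '0') is shared by Taxon 3, Taxon 5, and Taxon 7 — a synapomorphy uniting that clade.
Only Taxon 5 and Taxon 7 show the derived state '0' for C3, supporting them as a clade.
C4: derived state '1' in Taxon 1, Taxon 3, Taxon 5, and Taxon 7 only — synapomorphy for {Taxon 1, Taxon 3, Taxon 5, Taxon 7}.
C5 (state '1') occurs in Taxon 2 and Taxon 7 but conflicts with the nesting implied by the other characters — most parsimoniously interpreted as homoplasy.
Most parsimonious ingroup topology: (((Taxon 3,(Taxon 7,Taxon 5)),Taxon 1),Taxon 2).
Taxon 5 and Taxon 7 form a cherry on this tree, so they are sister taxa.

Taxon 7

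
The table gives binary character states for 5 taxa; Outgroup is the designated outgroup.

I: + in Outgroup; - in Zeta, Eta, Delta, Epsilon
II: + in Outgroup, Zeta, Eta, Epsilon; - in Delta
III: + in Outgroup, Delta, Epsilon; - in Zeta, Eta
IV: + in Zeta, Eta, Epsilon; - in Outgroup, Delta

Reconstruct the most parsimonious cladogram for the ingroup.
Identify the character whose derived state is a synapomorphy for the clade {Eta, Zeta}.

III

Character polarity is set by the outgroup: the derived state is whichever differs from the outgroup's state, so for I, II, III the derived state is '-', and for the remaining characters it is '+'.
All ingroup taxa share the derived state '-' for I; it defines the ingroup but does not resolve relationships within it.
II (derived state '-') is unique to Delta (autapomorphy; uninformative for grouping).
III: derived state '-' in Eta and Zeta only — synapomorphy for {Eta, Zeta}.
Only Epsilon, Eta, and Zeta show the derived state '+' for IV, supporting them as a clade.
Most parsimonious ingroup topology: (((Zeta,Eta),Epsilon),Delta).
The clade {Eta, Zeta} is supported by III: its derived state '-' occurs in exactly those taxa and in no other taxon (including the outgroup).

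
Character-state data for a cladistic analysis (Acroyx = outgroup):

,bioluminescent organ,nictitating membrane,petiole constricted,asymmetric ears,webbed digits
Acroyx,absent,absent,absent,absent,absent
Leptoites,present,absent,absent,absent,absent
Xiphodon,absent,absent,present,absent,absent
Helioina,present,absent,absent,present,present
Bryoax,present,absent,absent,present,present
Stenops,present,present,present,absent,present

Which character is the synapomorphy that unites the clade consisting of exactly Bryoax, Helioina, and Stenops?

The outgroup has state 'absent' for every character, so 'present' is the derived state throughout.
bioluminescent organ: derived state 'present' in Bryoax, Helioina, Leptoites, and Stenops only — synapomorphy for {Bryoax, Helioina, Leptoites, Stenops}.
nictitating membrane: derived state 'present' in Stenops only — an autapomorphy, so it tells us nothing about relationships among taxa.
petiole constricted groups Stenops and Xiphodon, which is incompatible with the clades supported by the remaining characters; treating it as convergent (homoplasy) costs fewer steps than any alternative tree.
Only Bryoax and Helioina show the derived state 'present' for asymmetric ears, supporting them as a clade.
Only Bryoax, Helioina, and Stenops show the derived state 'present' for webbed digits, supporting them as a clade.
Most parsimonious ingroup topology: ((Leptoites,((Helioina,Bryoax),Stenops)),Xiphodon).
The clade {Bryoax, Helioina, Stenops} is supported by webbed digits: its derived state 'present' occurs in exactly those taxa and in no other taxon (including the outgroup).

webbed digits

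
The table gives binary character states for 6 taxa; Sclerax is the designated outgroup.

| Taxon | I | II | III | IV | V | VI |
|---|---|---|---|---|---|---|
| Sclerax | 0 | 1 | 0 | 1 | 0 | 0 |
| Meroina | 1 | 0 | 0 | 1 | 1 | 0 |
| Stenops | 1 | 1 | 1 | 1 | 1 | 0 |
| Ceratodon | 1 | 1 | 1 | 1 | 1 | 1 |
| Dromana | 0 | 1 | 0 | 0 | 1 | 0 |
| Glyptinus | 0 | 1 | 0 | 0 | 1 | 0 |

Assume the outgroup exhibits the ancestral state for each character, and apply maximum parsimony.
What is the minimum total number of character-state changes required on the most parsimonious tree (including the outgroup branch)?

6

Character polarity is set by the outgroup: the derived state is whichever differs from the outgroup's state, so for II, IV the derived state is '0', and for the remaining characters it is '1'.
Only Ceratodon, Meroina, and Stenops show the derived state '1' for I, supporting them as a clade.
II: derived state '0' in Meroina only — an autapomorphy, so it tells us nothing about relationships among taxa.
Only Ceratodon and Stenops show the derived state '1' for III, supporting them as a clade.
IV: derived state '0' in Dromana and Glyptinus only — synapomorphy for {Dromana, Glyptinus}.
All ingroup taxa share the derived state '1' for V; it defines the ingroup but does not resolve relationships within it.
VI: derived state '1' in Ceratodon only — an autapomorphy, so it tells us nothing about relationships among taxa.
Most parsimonious ingroup topology: ((Meroina,(Stenops,Ceratodon)),(Dromana,Glyptinus)).
Changes per character on this tree: I: 1; II: 1; III: 1; IV: 1; V: 1; VI: 1.
Total = 6.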